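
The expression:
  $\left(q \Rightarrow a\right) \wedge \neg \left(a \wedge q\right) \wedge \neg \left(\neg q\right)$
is never true.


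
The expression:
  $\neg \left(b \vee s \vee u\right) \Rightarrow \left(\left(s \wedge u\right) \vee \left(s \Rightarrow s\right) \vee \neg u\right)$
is always true.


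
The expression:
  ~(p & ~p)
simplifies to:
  True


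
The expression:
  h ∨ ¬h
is always true.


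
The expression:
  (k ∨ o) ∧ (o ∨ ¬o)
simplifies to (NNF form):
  k ∨ o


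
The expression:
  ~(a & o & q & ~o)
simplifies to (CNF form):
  True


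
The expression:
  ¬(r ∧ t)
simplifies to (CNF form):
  ¬r ∨ ¬t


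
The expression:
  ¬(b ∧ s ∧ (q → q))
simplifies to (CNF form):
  ¬b ∨ ¬s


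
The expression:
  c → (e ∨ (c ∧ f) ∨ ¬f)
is always true.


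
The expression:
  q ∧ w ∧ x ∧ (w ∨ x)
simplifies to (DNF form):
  q ∧ w ∧ x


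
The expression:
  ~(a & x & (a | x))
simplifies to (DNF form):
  ~a | ~x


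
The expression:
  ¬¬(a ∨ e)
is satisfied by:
  {a: True, e: True}
  {a: True, e: False}
  {e: True, a: False}


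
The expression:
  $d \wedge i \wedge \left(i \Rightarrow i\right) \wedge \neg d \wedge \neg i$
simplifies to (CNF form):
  $\text{False}$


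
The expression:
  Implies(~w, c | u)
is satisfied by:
  {u: True, c: True, w: True}
  {u: True, c: True, w: False}
  {u: True, w: True, c: False}
  {u: True, w: False, c: False}
  {c: True, w: True, u: False}
  {c: True, w: False, u: False}
  {w: True, c: False, u: False}


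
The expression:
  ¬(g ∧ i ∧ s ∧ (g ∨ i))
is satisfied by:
  {s: False, i: False, g: False}
  {g: True, s: False, i: False}
  {i: True, s: False, g: False}
  {g: True, i: True, s: False}
  {s: True, g: False, i: False}
  {g: True, s: True, i: False}
  {i: True, s: True, g: False}


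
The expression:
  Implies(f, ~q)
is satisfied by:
  {q: False, f: False}
  {f: True, q: False}
  {q: True, f: False}


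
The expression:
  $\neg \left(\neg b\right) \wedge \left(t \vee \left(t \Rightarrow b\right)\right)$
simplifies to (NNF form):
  $b$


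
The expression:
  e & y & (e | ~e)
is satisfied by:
  {e: True, y: True}


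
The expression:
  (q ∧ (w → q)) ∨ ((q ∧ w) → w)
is always true.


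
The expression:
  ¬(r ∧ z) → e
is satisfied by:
  {r: True, e: True, z: True}
  {r: True, e: True, z: False}
  {e: True, z: True, r: False}
  {e: True, z: False, r: False}
  {r: True, z: True, e: False}


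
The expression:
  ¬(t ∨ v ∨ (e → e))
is never true.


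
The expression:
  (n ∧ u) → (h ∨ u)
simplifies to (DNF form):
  True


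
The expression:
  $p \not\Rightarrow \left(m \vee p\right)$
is never true.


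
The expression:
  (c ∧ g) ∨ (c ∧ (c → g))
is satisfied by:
  {c: True, g: True}


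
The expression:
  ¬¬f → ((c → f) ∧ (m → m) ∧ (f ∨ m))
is always true.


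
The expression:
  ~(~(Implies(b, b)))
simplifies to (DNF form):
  True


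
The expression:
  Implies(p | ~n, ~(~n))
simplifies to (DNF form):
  n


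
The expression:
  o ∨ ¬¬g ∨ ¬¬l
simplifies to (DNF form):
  g ∨ l ∨ o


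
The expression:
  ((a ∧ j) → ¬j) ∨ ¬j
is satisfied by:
  {a: False, j: False}
  {j: True, a: False}
  {a: True, j: False}


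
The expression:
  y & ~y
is never true.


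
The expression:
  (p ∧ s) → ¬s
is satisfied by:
  {s: False, p: False}
  {p: True, s: False}
  {s: True, p: False}


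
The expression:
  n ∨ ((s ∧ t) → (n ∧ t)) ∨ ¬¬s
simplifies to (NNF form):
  True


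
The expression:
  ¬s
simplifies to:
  ¬s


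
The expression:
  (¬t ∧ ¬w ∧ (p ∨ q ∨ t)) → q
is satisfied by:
  {t: True, q: True, w: True, p: False}
  {t: True, q: True, p: False, w: False}
  {t: True, w: True, p: False, q: False}
  {t: True, p: False, w: False, q: False}
  {q: True, w: True, p: False, t: False}
  {q: True, p: False, w: False, t: False}
  {w: True, q: False, p: False, t: False}
  {q: False, p: False, w: False, t: False}
  {q: True, t: True, p: True, w: True}
  {q: True, t: True, p: True, w: False}
  {t: True, p: True, w: True, q: False}
  {t: True, p: True, q: False, w: False}
  {w: True, p: True, q: True, t: False}
  {p: True, q: True, t: False, w: False}
  {p: True, w: True, t: False, q: False}


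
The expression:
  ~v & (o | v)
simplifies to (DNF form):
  o & ~v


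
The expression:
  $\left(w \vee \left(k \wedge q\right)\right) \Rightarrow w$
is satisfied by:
  {w: True, k: False, q: False}
  {k: False, q: False, w: False}
  {w: True, q: True, k: False}
  {q: True, k: False, w: False}
  {w: True, k: True, q: False}
  {k: True, w: False, q: False}
  {w: True, q: True, k: True}


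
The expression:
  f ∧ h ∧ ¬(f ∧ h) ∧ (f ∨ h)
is never true.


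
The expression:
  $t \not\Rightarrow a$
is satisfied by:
  {t: True, a: False}


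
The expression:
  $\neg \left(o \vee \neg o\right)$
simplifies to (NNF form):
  $\text{False}$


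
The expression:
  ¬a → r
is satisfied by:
  {r: True, a: True}
  {r: True, a: False}
  {a: True, r: False}


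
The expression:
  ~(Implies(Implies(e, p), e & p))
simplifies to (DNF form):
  ~e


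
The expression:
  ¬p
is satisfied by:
  {p: False}


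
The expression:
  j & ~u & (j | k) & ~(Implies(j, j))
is never true.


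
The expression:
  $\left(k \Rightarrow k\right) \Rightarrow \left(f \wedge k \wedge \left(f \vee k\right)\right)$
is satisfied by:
  {f: True, k: True}


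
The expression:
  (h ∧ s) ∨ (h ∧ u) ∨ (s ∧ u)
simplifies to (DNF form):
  (h ∧ s) ∨ (h ∧ u) ∨ (s ∧ u)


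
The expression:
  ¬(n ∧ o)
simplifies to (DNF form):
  ¬n ∨ ¬o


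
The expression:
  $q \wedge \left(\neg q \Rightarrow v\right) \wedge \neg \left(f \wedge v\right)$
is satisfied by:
  {q: True, v: False, f: False}
  {f: True, q: True, v: False}
  {v: True, q: True, f: False}


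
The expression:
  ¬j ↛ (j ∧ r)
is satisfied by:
  {j: False}


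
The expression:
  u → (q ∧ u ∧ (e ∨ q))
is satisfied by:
  {q: True, u: False}
  {u: False, q: False}
  {u: True, q: True}


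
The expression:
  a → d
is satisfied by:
  {d: True, a: False}
  {a: False, d: False}
  {a: True, d: True}


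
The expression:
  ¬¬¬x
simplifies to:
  ¬x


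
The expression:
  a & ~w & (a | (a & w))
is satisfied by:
  {a: True, w: False}


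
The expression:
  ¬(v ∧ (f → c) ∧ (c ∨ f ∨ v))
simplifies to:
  (f ∧ ¬c) ∨ ¬v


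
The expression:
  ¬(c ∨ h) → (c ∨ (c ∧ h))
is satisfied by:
  {c: True, h: True}
  {c: True, h: False}
  {h: True, c: False}


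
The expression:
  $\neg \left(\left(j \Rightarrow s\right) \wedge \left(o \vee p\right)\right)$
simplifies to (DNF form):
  $\left(j \wedge \neg s\right) \vee \left(\neg o \wedge \neg p\right) \vee \left(j \wedge \neg o \wedge \neg p\right) \vee \left(j \wedge \neg o \wedge \neg s\right) \vee \left(j \wedge \neg p \wedge \neg s\right) \vee \left(\neg o \wedge \neg p \wedge \neg s\right) \vee \left(j \wedge \neg o \wedge \neg p \wedge \neg s\right)$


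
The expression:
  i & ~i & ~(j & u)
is never true.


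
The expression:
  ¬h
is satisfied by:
  {h: False}


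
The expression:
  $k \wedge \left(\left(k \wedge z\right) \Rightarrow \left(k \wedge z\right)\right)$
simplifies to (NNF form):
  $k$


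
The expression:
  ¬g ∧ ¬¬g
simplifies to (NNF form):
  False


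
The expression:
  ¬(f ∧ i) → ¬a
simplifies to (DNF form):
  (f ∧ i) ∨ ¬a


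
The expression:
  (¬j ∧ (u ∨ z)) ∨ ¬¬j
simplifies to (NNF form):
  j ∨ u ∨ z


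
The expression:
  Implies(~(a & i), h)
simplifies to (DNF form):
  h | (a & i)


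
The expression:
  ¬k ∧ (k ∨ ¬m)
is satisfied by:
  {k: False, m: False}


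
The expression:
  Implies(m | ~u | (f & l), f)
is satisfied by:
  {u: True, f: True, m: False}
  {f: True, m: False, u: False}
  {u: True, f: True, m: True}
  {f: True, m: True, u: False}
  {u: True, m: False, f: False}


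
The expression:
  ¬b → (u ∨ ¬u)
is always true.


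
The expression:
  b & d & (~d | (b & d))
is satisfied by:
  {b: True, d: True}


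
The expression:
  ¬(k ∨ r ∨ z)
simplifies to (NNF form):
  ¬k ∧ ¬r ∧ ¬z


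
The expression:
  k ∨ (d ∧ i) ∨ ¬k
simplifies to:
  True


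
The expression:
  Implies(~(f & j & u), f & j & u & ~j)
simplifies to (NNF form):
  f & j & u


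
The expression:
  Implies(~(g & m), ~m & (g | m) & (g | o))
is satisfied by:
  {g: True}


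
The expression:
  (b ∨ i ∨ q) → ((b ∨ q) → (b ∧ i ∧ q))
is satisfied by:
  {i: True, q: False, b: False}
  {i: False, q: False, b: False}
  {b: True, q: True, i: True}


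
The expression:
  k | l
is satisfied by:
  {k: True, l: True}
  {k: True, l: False}
  {l: True, k: False}


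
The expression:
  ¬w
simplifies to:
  ¬w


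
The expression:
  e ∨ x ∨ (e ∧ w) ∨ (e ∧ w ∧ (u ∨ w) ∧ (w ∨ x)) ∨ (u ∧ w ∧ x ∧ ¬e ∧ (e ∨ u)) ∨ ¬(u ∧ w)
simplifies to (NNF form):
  e ∨ x ∨ ¬u ∨ ¬w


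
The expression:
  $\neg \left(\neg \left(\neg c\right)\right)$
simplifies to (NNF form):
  $\neg c$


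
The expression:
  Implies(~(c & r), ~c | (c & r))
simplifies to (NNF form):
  r | ~c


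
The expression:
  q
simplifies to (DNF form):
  q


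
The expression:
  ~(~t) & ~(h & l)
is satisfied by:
  {t: True, l: False, h: False}
  {t: True, h: True, l: False}
  {t: True, l: True, h: False}


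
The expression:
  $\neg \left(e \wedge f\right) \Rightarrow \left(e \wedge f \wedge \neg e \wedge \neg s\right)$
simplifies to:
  $e \wedge f$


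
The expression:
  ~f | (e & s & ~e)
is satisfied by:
  {f: False}


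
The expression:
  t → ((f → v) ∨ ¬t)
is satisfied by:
  {v: True, f: False, t: False}
  {f: False, t: False, v: False}
  {v: True, t: True, f: False}
  {t: True, f: False, v: False}
  {v: True, f: True, t: False}
  {f: True, v: False, t: False}
  {v: True, t: True, f: True}


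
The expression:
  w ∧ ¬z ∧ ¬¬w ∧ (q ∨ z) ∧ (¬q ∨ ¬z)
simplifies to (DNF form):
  q ∧ w ∧ ¬z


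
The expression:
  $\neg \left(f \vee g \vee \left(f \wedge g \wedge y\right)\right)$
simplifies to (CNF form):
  $\neg f \wedge \neg g$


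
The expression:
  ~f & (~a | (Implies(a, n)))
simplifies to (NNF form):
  ~f & (n | ~a)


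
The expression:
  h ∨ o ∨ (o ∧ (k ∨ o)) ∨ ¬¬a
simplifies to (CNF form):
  a ∨ h ∨ o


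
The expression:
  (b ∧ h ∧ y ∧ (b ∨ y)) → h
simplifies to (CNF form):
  True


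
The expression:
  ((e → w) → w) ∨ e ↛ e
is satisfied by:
  {e: True, w: True}
  {e: True, w: False}
  {w: True, e: False}


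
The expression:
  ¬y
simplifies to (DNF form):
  ¬y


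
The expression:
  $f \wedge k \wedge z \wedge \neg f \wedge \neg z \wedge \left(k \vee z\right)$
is never true.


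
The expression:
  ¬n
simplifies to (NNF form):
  ¬n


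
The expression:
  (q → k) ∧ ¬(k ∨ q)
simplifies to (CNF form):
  ¬k ∧ ¬q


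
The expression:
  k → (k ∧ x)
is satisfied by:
  {x: True, k: False}
  {k: False, x: False}
  {k: True, x: True}


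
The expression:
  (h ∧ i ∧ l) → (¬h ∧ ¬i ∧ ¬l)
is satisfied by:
  {l: False, i: False, h: False}
  {h: True, l: False, i: False}
  {i: True, l: False, h: False}
  {h: True, i: True, l: False}
  {l: True, h: False, i: False}
  {h: True, l: True, i: False}
  {i: True, l: True, h: False}


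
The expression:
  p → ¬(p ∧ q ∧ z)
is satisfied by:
  {p: False, z: False, q: False}
  {q: True, p: False, z: False}
  {z: True, p: False, q: False}
  {q: True, z: True, p: False}
  {p: True, q: False, z: False}
  {q: True, p: True, z: False}
  {z: True, p: True, q: False}


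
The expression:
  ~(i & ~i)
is always true.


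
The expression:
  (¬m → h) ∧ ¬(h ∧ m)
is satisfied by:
  {m: True, h: False}
  {h: True, m: False}


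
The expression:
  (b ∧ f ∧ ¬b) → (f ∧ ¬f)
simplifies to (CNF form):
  True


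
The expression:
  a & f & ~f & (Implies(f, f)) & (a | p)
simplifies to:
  False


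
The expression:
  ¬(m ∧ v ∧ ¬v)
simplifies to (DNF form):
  True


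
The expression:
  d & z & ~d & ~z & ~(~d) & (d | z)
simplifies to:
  False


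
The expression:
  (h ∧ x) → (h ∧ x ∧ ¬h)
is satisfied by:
  {h: False, x: False}
  {x: True, h: False}
  {h: True, x: False}


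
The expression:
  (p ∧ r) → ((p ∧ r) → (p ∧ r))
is always true.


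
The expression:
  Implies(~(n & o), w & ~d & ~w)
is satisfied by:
  {o: True, n: True}


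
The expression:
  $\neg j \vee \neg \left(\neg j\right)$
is always true.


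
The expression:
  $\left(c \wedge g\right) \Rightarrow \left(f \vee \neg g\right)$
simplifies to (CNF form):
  $f \vee \neg c \vee \neg g$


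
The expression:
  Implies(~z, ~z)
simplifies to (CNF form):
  True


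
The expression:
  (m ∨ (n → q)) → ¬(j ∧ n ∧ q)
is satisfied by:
  {q: False, n: False, j: False}
  {j: True, q: False, n: False}
  {n: True, q: False, j: False}
  {j: True, n: True, q: False}
  {q: True, j: False, n: False}
  {j: True, q: True, n: False}
  {n: True, q: True, j: False}


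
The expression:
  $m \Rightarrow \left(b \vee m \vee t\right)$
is always true.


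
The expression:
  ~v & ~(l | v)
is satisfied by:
  {v: False, l: False}


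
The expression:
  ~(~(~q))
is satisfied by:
  {q: False}


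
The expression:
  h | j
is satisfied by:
  {h: True, j: True}
  {h: True, j: False}
  {j: True, h: False}


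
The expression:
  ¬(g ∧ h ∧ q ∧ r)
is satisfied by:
  {h: False, q: False, g: False, r: False}
  {r: True, h: False, q: False, g: False}
  {g: True, h: False, q: False, r: False}
  {r: True, g: True, h: False, q: False}
  {q: True, r: False, h: False, g: False}
  {r: True, q: True, h: False, g: False}
  {g: True, q: True, r: False, h: False}
  {r: True, g: True, q: True, h: False}
  {h: True, g: False, q: False, r: False}
  {r: True, h: True, g: False, q: False}
  {g: True, h: True, r: False, q: False}
  {r: True, g: True, h: True, q: False}
  {q: True, h: True, g: False, r: False}
  {r: True, q: True, h: True, g: False}
  {g: True, q: True, h: True, r: False}


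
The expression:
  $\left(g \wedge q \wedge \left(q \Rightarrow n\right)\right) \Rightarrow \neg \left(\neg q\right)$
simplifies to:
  $\text{True}$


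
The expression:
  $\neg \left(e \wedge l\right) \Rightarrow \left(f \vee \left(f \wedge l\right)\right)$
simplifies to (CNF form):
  $\left(e \vee f\right) \wedge \left(f \vee l\right)$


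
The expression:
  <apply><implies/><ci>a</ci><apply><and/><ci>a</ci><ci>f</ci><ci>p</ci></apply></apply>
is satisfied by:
  {p: True, f: True, a: False}
  {p: True, f: False, a: False}
  {f: True, p: False, a: False}
  {p: False, f: False, a: False}
  {a: True, p: True, f: True}


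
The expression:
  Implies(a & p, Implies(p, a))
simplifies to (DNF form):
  True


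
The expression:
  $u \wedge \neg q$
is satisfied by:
  {u: True, q: False}


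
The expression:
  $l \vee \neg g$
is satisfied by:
  {l: True, g: False}
  {g: False, l: False}
  {g: True, l: True}


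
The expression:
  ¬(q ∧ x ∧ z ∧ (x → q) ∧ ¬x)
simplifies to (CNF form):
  True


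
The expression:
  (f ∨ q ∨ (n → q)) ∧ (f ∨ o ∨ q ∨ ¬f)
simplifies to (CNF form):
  f ∨ q ∨ ¬n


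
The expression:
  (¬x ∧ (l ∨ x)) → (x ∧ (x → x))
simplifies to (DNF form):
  x ∨ ¬l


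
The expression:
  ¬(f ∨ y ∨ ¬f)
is never true.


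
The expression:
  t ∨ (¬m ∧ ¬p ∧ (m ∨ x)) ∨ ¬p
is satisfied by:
  {t: True, p: False}
  {p: False, t: False}
  {p: True, t: True}


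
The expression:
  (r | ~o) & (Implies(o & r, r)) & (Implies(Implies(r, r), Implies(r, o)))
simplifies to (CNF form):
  (o | ~o) & (o | ~r) & (r | ~o) & (r | ~r)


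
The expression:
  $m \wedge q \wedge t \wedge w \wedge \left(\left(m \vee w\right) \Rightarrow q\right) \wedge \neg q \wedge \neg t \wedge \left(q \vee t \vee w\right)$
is never true.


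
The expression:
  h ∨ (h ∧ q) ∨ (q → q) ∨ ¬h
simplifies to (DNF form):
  True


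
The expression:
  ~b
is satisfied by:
  {b: False}


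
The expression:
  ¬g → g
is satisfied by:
  {g: True}


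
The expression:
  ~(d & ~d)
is always true.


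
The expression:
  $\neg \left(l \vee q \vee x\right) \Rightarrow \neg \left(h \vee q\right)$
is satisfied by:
  {x: True, q: True, l: True, h: False}
  {x: True, q: True, h: False, l: False}
  {x: True, l: True, h: False, q: False}
  {x: True, h: False, l: False, q: False}
  {q: True, l: True, h: False, x: False}
  {q: True, h: False, l: False, x: False}
  {l: True, q: False, h: False, x: False}
  {q: False, h: False, l: False, x: False}
  {q: True, x: True, h: True, l: True}
  {q: True, x: True, h: True, l: False}
  {x: True, h: True, l: True, q: False}
  {x: True, h: True, q: False, l: False}
  {l: True, h: True, q: True, x: False}
  {h: True, q: True, x: False, l: False}
  {h: True, l: True, x: False, q: False}


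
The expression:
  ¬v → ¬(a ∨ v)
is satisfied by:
  {v: True, a: False}
  {a: False, v: False}
  {a: True, v: True}


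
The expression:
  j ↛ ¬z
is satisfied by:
  {z: True, j: True}


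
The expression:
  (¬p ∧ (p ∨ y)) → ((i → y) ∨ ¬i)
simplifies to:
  True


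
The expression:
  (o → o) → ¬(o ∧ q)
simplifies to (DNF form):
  ¬o ∨ ¬q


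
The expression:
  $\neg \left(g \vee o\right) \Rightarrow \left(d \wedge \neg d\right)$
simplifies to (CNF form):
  $g \vee o$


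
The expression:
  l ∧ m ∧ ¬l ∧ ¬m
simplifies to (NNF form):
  False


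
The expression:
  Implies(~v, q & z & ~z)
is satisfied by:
  {v: True}


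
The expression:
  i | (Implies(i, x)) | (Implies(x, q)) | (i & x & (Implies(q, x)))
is always true.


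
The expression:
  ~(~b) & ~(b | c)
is never true.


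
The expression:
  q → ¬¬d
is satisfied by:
  {d: True, q: False}
  {q: False, d: False}
  {q: True, d: True}


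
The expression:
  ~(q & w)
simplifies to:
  ~q | ~w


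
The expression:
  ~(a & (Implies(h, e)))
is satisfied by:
  {h: True, a: False, e: False}
  {h: False, a: False, e: False}
  {e: True, h: True, a: False}
  {e: True, h: False, a: False}
  {a: True, h: True, e: False}


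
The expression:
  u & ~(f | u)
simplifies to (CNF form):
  False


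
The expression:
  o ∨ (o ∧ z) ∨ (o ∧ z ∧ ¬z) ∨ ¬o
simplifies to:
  True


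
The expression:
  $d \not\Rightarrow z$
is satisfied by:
  {d: True, z: False}


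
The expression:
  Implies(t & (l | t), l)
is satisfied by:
  {l: True, t: False}
  {t: False, l: False}
  {t: True, l: True}


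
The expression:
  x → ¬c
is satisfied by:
  {c: False, x: False}
  {x: True, c: False}
  {c: True, x: False}


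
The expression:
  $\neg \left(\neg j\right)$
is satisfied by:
  {j: True}


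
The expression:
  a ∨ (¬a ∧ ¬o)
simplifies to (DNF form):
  a ∨ ¬o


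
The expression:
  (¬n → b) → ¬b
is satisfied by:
  {b: False}


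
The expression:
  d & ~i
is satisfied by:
  {d: True, i: False}


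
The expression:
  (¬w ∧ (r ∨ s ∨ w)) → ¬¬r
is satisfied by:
  {r: True, w: True, s: False}
  {r: True, s: False, w: False}
  {w: True, s: False, r: False}
  {w: False, s: False, r: False}
  {r: True, w: True, s: True}
  {r: True, s: True, w: False}
  {w: True, s: True, r: False}


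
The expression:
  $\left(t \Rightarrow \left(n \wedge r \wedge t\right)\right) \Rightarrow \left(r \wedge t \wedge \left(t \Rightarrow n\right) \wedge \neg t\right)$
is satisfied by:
  {t: True, n: False, r: False}
  {t: True, r: True, n: False}
  {t: True, n: True, r: False}


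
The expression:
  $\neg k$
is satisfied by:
  {k: False}


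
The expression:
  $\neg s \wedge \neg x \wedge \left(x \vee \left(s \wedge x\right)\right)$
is never true.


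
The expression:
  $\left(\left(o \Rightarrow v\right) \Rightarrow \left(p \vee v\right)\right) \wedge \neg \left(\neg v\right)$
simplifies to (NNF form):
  $v$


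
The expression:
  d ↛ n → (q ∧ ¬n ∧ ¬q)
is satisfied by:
  {n: True, d: False}
  {d: False, n: False}
  {d: True, n: True}


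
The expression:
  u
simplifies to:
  u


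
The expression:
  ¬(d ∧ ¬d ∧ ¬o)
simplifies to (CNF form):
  True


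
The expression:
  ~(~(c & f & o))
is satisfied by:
  {c: True, f: True, o: True}


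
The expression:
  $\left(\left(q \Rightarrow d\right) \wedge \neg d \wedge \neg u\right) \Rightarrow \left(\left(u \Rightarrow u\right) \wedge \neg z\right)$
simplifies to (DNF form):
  $d \vee q \vee u \vee \neg z$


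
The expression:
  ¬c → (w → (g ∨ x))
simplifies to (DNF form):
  c ∨ g ∨ x ∨ ¬w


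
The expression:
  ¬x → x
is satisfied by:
  {x: True}


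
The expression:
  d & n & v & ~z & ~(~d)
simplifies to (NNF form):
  d & n & v & ~z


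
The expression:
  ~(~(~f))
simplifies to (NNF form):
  ~f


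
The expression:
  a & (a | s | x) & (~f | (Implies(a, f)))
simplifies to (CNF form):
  a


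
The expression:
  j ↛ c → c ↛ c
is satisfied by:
  {c: True, j: False}
  {j: False, c: False}
  {j: True, c: True}


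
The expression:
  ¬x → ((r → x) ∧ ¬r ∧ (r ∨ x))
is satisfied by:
  {x: True}


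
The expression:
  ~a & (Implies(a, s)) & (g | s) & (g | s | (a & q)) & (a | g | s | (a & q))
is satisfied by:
  {g: True, s: True, a: False}
  {g: True, s: False, a: False}
  {s: True, g: False, a: False}


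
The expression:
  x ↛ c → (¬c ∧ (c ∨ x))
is always true.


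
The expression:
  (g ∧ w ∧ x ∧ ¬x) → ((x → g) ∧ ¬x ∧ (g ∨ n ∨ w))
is always true.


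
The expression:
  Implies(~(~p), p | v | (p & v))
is always true.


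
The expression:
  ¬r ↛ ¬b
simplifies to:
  b ∧ ¬r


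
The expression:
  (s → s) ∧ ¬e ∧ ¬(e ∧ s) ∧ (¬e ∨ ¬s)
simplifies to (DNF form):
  ¬e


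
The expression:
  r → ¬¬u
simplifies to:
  u ∨ ¬r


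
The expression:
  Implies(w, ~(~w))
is always true.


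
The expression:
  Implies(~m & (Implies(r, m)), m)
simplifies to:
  m | r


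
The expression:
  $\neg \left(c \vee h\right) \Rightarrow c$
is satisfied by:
  {c: True, h: True}
  {c: True, h: False}
  {h: True, c: False}


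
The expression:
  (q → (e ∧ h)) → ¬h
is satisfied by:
  {q: True, h: False, e: False}
  {q: False, h: False, e: False}
  {e: True, q: True, h: False}
  {e: True, q: False, h: False}
  {h: True, q: True, e: False}


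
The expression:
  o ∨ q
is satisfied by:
  {q: True, o: True}
  {q: True, o: False}
  {o: True, q: False}


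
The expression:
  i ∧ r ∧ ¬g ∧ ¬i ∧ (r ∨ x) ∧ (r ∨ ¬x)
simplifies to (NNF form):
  False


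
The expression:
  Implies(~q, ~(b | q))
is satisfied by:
  {q: True, b: False}
  {b: False, q: False}
  {b: True, q: True}


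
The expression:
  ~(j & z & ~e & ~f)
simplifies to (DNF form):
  e | f | ~j | ~z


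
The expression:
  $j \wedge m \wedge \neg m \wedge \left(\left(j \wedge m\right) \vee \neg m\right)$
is never true.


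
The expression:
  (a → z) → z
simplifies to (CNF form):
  a ∨ z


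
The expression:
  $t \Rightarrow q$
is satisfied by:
  {q: True, t: False}
  {t: False, q: False}
  {t: True, q: True}


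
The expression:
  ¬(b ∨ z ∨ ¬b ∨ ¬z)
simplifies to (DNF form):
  False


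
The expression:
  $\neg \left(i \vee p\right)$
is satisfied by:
  {i: False, p: False}


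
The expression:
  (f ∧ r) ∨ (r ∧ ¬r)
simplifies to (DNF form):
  f ∧ r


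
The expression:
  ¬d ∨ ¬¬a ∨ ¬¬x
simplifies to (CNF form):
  a ∨ x ∨ ¬d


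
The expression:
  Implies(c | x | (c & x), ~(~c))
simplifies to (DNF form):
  c | ~x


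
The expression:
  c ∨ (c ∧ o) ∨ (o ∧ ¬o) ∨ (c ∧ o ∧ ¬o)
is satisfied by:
  {c: True}


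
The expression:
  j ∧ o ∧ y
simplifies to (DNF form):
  j ∧ o ∧ y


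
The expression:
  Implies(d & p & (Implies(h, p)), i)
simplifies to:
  i | ~d | ~p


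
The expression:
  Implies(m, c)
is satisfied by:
  {c: True, m: False}
  {m: False, c: False}
  {m: True, c: True}


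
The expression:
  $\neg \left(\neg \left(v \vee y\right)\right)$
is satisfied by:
  {y: True, v: True}
  {y: True, v: False}
  {v: True, y: False}


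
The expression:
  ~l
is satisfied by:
  {l: False}


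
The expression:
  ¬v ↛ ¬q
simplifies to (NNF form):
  q ∧ ¬v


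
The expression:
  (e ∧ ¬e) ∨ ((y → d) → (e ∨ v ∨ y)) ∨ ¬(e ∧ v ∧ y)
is always true.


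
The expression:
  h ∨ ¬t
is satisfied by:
  {h: True, t: False}
  {t: False, h: False}
  {t: True, h: True}


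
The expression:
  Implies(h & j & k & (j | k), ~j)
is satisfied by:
  {h: False, k: False, j: False}
  {j: True, h: False, k: False}
  {k: True, h: False, j: False}
  {j: True, k: True, h: False}
  {h: True, j: False, k: False}
  {j: True, h: True, k: False}
  {k: True, h: True, j: False}


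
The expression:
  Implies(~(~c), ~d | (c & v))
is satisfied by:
  {v: True, c: False, d: False}
  {c: False, d: False, v: False}
  {d: True, v: True, c: False}
  {d: True, c: False, v: False}
  {v: True, c: True, d: False}
  {c: True, v: False, d: False}
  {d: True, c: True, v: True}


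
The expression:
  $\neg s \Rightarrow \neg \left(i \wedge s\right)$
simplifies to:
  $\text{True}$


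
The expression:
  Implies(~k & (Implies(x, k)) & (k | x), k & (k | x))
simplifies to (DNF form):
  True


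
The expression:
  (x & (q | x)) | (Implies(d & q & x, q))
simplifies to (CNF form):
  True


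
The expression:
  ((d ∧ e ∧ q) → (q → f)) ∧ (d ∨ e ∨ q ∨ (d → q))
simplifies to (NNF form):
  f ∨ ¬d ∨ ¬e ∨ ¬q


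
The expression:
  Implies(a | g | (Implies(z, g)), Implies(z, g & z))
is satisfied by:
  {g: True, z: False, a: False}
  {g: False, z: False, a: False}
  {a: True, g: True, z: False}
  {a: True, g: False, z: False}
  {z: True, g: True, a: False}
  {z: True, g: False, a: False}
  {z: True, a: True, g: True}


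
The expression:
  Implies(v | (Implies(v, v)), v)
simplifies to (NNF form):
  v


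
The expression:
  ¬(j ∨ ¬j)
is never true.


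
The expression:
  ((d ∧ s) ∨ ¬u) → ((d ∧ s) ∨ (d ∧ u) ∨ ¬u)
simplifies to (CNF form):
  True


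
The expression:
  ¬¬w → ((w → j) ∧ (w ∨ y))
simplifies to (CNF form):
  j ∨ ¬w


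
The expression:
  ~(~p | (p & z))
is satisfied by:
  {p: True, z: False}


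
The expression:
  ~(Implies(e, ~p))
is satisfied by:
  {p: True, e: True}


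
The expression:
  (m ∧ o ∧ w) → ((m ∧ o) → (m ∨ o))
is always true.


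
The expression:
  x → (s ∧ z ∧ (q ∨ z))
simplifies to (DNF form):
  (s ∧ z) ∨ ¬x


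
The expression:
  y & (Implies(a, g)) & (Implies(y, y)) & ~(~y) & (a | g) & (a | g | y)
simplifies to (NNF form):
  g & y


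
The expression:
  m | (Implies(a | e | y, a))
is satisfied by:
  {a: True, m: True, y: False, e: False}
  {a: True, m: True, e: True, y: False}
  {a: True, m: True, y: True, e: False}
  {a: True, m: True, e: True, y: True}
  {a: True, y: False, e: False, m: False}
  {a: True, e: True, y: False, m: False}
  {a: True, y: True, e: False, m: False}
  {a: True, e: True, y: True, m: False}
  {m: True, y: False, e: False, a: False}
  {e: True, m: True, y: False, a: False}
  {m: True, y: True, e: False, a: False}
  {e: True, m: True, y: True, a: False}
  {m: False, y: False, e: False, a: False}


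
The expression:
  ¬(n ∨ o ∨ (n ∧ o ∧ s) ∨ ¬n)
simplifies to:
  False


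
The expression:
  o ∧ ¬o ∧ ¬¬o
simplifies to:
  False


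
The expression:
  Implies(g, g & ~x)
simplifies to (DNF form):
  ~g | ~x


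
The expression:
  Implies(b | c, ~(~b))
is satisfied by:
  {b: True, c: False}
  {c: False, b: False}
  {c: True, b: True}


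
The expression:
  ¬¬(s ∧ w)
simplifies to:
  s ∧ w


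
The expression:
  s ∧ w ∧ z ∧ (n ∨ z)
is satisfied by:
  {z: True, w: True, s: True}


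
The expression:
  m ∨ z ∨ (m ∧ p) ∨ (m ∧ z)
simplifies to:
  m ∨ z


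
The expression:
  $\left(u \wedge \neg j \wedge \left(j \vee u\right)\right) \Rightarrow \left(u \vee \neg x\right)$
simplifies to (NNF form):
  $\text{True}$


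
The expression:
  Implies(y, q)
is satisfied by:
  {q: True, y: False}
  {y: False, q: False}
  {y: True, q: True}


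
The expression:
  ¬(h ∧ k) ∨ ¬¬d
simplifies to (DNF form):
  d ∨ ¬h ∨ ¬k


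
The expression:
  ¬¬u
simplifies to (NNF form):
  u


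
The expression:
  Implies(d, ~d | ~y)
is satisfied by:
  {d: False, y: False}
  {y: True, d: False}
  {d: True, y: False}


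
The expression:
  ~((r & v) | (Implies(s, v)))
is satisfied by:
  {s: True, v: False}


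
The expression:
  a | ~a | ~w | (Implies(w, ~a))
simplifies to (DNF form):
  True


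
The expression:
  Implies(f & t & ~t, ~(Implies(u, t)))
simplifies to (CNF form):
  True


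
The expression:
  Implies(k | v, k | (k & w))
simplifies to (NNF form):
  k | ~v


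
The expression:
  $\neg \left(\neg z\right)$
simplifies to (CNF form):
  $z$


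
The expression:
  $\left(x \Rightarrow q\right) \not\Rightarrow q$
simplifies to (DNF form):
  $\neg q \wedge \neg x$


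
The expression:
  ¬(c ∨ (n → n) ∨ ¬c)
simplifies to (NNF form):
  False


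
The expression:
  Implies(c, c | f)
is always true.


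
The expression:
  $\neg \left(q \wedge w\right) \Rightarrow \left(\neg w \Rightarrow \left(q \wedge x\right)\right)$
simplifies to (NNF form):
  $w \vee \left(q \wedge x\right)$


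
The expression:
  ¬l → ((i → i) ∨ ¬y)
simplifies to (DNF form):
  True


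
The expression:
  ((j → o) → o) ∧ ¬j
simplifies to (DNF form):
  o ∧ ¬j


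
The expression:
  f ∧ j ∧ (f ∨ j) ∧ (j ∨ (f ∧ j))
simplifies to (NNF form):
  f ∧ j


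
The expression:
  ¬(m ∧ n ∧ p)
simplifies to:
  ¬m ∨ ¬n ∨ ¬p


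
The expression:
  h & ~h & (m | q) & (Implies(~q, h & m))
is never true.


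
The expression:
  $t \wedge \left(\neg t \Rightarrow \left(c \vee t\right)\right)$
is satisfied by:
  {t: True}


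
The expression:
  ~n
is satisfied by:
  {n: False}


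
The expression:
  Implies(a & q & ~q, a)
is always true.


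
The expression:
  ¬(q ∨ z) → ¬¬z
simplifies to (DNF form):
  q ∨ z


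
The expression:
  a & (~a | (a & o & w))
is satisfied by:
  {a: True, w: True, o: True}


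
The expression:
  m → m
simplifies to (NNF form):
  True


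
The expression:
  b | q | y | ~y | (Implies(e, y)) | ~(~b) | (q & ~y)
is always true.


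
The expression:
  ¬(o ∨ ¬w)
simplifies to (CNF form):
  w ∧ ¬o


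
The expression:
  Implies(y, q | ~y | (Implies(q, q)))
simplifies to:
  True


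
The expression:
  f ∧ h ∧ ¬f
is never true.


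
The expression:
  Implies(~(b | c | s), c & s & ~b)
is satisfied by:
  {b: True, c: True, s: True}
  {b: True, c: True, s: False}
  {b: True, s: True, c: False}
  {b: True, s: False, c: False}
  {c: True, s: True, b: False}
  {c: True, s: False, b: False}
  {s: True, c: False, b: False}


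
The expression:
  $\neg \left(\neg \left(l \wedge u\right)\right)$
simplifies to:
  $l \wedge u$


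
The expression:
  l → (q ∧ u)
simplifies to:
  (q ∧ u) ∨ ¬l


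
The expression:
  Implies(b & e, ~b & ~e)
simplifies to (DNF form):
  ~b | ~e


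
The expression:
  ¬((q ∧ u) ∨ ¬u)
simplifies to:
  u ∧ ¬q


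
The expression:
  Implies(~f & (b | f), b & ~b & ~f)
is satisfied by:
  {f: True, b: False}
  {b: False, f: False}
  {b: True, f: True}


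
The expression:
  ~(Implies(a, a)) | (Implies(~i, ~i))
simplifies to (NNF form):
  True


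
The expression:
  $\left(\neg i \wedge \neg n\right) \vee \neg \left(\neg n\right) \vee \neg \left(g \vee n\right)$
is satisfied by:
  {n: True, g: False, i: False}
  {g: False, i: False, n: False}
  {n: True, i: True, g: False}
  {i: True, g: False, n: False}
  {n: True, g: True, i: False}
  {g: True, n: False, i: False}
  {n: True, i: True, g: True}


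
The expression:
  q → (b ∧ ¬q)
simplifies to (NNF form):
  ¬q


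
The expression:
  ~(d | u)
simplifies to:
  ~d & ~u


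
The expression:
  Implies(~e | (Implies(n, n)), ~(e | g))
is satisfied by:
  {g: False, e: False}


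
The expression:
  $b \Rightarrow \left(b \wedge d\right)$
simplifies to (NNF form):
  $d \vee \neg b$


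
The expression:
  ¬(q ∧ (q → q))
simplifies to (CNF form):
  ¬q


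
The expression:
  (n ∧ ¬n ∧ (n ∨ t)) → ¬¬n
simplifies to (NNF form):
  True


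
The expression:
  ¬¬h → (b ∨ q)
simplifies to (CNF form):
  b ∨ q ∨ ¬h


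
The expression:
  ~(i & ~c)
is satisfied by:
  {c: True, i: False}
  {i: False, c: False}
  {i: True, c: True}


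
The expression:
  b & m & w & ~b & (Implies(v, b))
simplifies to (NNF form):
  False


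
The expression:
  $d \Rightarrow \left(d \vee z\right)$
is always true.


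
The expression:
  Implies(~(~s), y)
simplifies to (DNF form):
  y | ~s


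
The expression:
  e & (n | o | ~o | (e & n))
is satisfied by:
  {e: True}


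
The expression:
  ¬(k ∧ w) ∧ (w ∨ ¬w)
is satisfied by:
  {w: False, k: False}
  {k: True, w: False}
  {w: True, k: False}


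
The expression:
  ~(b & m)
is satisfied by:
  {m: False, b: False}
  {b: True, m: False}
  {m: True, b: False}


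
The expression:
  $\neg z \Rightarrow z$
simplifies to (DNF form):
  $z$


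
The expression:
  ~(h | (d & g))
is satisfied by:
  {g: False, h: False, d: False}
  {d: True, g: False, h: False}
  {g: True, d: False, h: False}


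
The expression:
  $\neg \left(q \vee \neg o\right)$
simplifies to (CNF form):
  $o \wedge \neg q$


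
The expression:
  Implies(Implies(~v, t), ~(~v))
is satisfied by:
  {v: True, t: False}
  {t: False, v: False}
  {t: True, v: True}


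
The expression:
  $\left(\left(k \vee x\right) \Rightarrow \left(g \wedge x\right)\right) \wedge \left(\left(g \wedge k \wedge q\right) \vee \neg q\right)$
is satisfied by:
  {g: True, q: False, k: False, x: False}
  {g: False, q: False, k: False, x: False}
  {x: True, g: True, q: False, k: False}
  {x: True, k: True, g: True, q: False}
  {x: True, k: True, q: True, g: True}


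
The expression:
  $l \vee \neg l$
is always true.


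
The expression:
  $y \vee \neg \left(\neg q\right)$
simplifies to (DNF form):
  $q \vee y$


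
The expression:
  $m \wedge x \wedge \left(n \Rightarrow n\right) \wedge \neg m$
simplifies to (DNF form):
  $\text{False}$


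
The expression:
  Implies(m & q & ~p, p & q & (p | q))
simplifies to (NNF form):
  p | ~m | ~q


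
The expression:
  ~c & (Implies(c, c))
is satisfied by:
  {c: False}


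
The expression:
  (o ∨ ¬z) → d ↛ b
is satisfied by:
  {d: True, z: True, o: False, b: False}
  {d: True, z: False, o: False, b: False}
  {z: True, b: False, d: False, o: False}
  {b: True, d: True, z: True, o: False}
  {b: True, z: True, d: False, o: False}
  {o: True, d: True, z: True, b: False}
  {o: True, d: True, z: False, b: False}


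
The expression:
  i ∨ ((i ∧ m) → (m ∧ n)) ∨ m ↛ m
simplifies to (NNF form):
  True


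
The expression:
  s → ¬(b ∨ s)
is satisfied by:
  {s: False}


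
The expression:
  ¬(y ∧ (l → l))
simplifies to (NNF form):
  ¬y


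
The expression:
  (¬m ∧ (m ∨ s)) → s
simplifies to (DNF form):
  True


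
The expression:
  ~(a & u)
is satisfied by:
  {u: False, a: False}
  {a: True, u: False}
  {u: True, a: False}


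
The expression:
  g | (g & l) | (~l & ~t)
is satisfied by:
  {g: True, l: False, t: False}
  {t: True, g: True, l: False}
  {g: True, l: True, t: False}
  {t: True, g: True, l: True}
  {t: False, l: False, g: False}


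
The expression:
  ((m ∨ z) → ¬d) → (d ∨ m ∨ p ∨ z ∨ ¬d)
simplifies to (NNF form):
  True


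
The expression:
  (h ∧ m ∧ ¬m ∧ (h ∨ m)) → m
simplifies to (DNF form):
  True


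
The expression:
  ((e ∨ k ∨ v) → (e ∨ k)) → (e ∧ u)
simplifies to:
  (e ∨ v) ∧ (e ∨ ¬k) ∧ (u ∨ ¬e)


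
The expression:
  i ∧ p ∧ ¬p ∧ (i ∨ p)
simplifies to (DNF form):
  False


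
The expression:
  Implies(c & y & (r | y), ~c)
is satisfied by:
  {c: False, y: False}
  {y: True, c: False}
  {c: True, y: False}


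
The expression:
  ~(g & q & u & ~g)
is always true.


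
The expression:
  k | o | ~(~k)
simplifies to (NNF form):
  k | o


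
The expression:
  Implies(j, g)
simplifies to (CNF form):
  g | ~j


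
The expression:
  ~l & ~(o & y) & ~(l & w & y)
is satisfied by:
  {o: False, l: False, y: False}
  {y: True, o: False, l: False}
  {o: True, y: False, l: False}


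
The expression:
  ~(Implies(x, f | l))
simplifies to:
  x & ~f & ~l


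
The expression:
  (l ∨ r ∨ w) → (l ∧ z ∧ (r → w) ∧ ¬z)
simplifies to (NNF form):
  ¬l ∧ ¬r ∧ ¬w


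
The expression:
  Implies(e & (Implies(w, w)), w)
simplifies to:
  w | ~e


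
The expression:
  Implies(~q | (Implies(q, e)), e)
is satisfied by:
  {q: True, e: True}
  {q: True, e: False}
  {e: True, q: False}


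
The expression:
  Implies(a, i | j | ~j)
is always true.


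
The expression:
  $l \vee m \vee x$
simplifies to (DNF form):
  $l \vee m \vee x$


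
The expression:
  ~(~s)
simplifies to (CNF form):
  s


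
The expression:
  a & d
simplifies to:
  a & d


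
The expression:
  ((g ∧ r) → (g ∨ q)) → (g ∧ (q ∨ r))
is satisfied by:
  {g: True, r: True, q: True}
  {g: True, r: True, q: False}
  {g: True, q: True, r: False}


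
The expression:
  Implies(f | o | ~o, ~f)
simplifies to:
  ~f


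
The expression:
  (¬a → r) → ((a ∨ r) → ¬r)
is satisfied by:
  {r: False}
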